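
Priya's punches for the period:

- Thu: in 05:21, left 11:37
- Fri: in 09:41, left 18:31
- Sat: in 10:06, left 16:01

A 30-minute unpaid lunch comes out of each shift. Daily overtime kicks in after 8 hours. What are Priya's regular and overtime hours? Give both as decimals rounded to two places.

Thu: 05:21–11:37 = 6 h 16 min; less 30 min break → 5 h 46 min
Fri: 09:41–18:31 = 8 h 50 min; less 30 min break → 8 h 20 min
Sat: 10:06–16:01 = 5 h 55 min; less 30 min break → 5 h 25 min
Thu reg 5 h 46 min / OT 0 h 0 min; Fri reg 8 h 0 min / OT 0 h 20 min; Sat reg 5 h 25 min / OT 0 h 0 min.
Totals: regular 19 h 11 min, overtime 0 h 20 min.

Regular 19.18 hours, overtime 0.33 hours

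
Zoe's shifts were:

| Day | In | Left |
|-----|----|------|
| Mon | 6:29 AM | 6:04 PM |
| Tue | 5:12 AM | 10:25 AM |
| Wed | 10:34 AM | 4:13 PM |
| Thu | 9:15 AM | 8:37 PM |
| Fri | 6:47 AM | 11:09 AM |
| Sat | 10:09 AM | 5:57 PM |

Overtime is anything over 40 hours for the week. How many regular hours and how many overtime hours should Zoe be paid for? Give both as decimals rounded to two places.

Regular 40.00 hours, overtime 5.98 hours

Mon: 6:29 AM–6:04 PM = 11 h 35 min
Tue: 5:12 AM–10:25 AM = 5 h 13 min
Wed: 10:34 AM–4:13 PM = 5 h 39 min
Thu: 9:15 AM–8:37 PM = 11 h 22 min
Fri: 6:47 AM–11:09 AM = 4 h 22 min
Sat: 10:09 AM–5:57 PM = 7 h 48 min
Total worked: 45 h 59 min = 45.98 h.
Threshold 40 h → overtime 5 h 59 min, regular 40 h 0 min.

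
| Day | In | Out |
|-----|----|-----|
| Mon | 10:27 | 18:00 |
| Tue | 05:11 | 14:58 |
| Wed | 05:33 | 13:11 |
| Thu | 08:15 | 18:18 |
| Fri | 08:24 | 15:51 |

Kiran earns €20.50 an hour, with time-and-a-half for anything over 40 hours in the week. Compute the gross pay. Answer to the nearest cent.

Mon: 10:27–18:00 = 7 h 33 min
Tue: 05:11–14:58 = 9 h 47 min
Wed: 05:33–13:11 = 7 h 38 min
Thu: 08:15–18:18 = 10 h 3 min
Fri: 08:24–15:51 = 7 h 27 min
Total worked: 42 h 28 min = 2548 min.
Regular 40 h 0 min = 2400 min at €20.50/h; overtime 2 h 28 min = 148 min at €30.75/h.
Pay = (2400 × €20.50 + 148 × €30.75) ÷ 60 = €895.85.

€895.85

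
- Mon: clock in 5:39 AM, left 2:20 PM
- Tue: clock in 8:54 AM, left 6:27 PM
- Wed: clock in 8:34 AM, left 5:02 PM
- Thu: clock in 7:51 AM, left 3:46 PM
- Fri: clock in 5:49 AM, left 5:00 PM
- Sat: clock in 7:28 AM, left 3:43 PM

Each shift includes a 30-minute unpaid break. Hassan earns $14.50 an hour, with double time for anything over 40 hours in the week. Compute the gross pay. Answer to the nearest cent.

Mon: 5:39 AM–2:20 PM = 8 h 41 min; less 30 min break → 8 h 11 min
Tue: 8:54 AM–6:27 PM = 9 h 33 min; less 30 min break → 9 h 3 min
Wed: 8:34 AM–5:02 PM = 8 h 28 min; less 30 min break → 7 h 58 min
Thu: 7:51 AM–3:46 PM = 7 h 55 min; less 30 min break → 7 h 25 min
Fri: 5:49 AM–5:00 PM = 11 h 11 min; less 30 min break → 10 h 41 min
Sat: 7:28 AM–3:43 PM = 8 h 15 min; less 30 min break → 7 h 45 min
Total worked: 51 h 3 min = 3063 min.
Regular 40 h 0 min = 2400 min at $14.50/h; overtime 11 h 3 min = 663 min at $29.00/h.
Pay = (2400 × $14.50 + 663 × $29.00) ÷ 60 = $900.45.

$900.45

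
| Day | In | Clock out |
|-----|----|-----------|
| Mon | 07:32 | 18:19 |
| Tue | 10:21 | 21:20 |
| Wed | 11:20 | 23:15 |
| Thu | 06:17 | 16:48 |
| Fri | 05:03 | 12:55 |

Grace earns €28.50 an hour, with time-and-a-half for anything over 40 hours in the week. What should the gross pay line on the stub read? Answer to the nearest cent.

Mon: 07:32–18:19 = 10 h 47 min
Tue: 10:21–21:20 = 10 h 59 min
Wed: 11:20–23:15 = 11 h 55 min
Thu: 06:17–16:48 = 10 h 31 min
Fri: 05:03–12:55 = 7 h 52 min
Total worked: 52 h 4 min = 3124 min.
Regular 40 h 0 min = 2400 min at €28.50/h; overtime 12 h 4 min = 724 min at €42.75/h.
Pay = (2400 × €28.50 + 724 × €42.75) ÷ 60 = €1655.85.

€1655.85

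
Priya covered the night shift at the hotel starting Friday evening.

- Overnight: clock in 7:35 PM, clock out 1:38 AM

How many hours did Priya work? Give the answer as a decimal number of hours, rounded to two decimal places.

Overnight: 7:35 PM → midnight = 4 h 25 min; midnight → 1:38 AM = 1 h 38 min; span 6 h 3 min

6.05 hours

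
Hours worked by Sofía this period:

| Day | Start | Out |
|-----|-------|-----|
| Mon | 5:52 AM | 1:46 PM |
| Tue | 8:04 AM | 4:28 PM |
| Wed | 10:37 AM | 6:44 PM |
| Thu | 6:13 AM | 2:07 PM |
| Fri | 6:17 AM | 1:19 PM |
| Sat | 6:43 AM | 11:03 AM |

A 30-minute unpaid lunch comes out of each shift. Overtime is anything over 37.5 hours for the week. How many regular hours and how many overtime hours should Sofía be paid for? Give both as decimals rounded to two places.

Regular 37.50 hours, overtime 3.18 hours

Mon: 5:52 AM–1:46 PM = 7 h 54 min; less 30 min break → 7 h 24 min
Tue: 8:04 AM–4:28 PM = 8 h 24 min; less 30 min break → 7 h 54 min
Wed: 10:37 AM–6:44 PM = 8 h 7 min; less 30 min break → 7 h 37 min
Thu: 6:13 AM–2:07 PM = 7 h 54 min; less 30 min break → 7 h 24 min
Fri: 6:17 AM–1:19 PM = 7 h 2 min; less 30 min break → 6 h 32 min
Sat: 6:43 AM–11:03 AM = 4 h 20 min; less 30 min break → 3 h 50 min
Total worked: 40 h 41 min = 40.68 h.
Threshold 37.5 h → overtime 3 h 11 min, regular 37 h 30 min.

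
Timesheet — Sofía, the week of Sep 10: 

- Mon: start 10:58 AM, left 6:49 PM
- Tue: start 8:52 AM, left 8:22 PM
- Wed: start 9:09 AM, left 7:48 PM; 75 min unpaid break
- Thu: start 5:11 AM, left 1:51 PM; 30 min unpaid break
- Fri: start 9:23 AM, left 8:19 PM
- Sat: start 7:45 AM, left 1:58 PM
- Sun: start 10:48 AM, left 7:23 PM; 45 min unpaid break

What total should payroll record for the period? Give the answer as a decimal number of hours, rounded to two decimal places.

61.90 hours

Mon: 10:58 AM–6:49 PM = 7 h 51 min
Tue: 8:52 AM–8:22 PM = 11 h 30 min
Wed: 9:09 AM–7:48 PM = 10 h 39 min; less 75 min break → 9 h 24 min
Thu: 5:11 AM–1:51 PM = 8 h 40 min; less 30 min break → 8 h 10 min
Fri: 9:23 AM–8:19 PM = 10 h 56 min
Sat: 7:45 AM–1:58 PM = 6 h 13 min
Sun: 10:48 AM–7:23 PM = 8 h 35 min; less 45 min break → 7 h 50 min
Total: 7 h 51 min + 11 h 30 min + 9 h 24 min + 8 h 10 min + 10 h 56 min + 6 h 13 min + 7 h 50 min = 61 h 54 min.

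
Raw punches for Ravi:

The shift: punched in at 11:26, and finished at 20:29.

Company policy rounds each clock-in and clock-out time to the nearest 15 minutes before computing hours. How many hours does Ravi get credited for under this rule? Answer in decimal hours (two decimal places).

9.00 hours

The shift: in 11:26→11:30, out 20:29→20:30; 9 h 0 min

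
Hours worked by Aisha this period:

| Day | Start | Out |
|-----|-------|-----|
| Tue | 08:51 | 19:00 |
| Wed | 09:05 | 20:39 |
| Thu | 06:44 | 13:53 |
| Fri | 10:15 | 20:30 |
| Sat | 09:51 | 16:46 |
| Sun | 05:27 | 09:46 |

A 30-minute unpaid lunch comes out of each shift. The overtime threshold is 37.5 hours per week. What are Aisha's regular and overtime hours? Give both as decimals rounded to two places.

Tue: 08:51–19:00 = 10 h 9 min; less 30 min break → 9 h 39 min
Wed: 09:05–20:39 = 11 h 34 min; less 30 min break → 11 h 4 min
Thu: 06:44–13:53 = 7 h 9 min; less 30 min break → 6 h 39 min
Fri: 10:15–20:30 = 10 h 15 min; less 30 min break → 9 h 45 min
Sat: 09:51–16:46 = 6 h 55 min; less 30 min break → 6 h 25 min
Sun: 05:27–09:46 = 4 h 19 min; less 30 min break → 3 h 49 min
Total worked: 47 h 21 min = 47.35 h.
Threshold 37.5 h → overtime 9 h 51 min, regular 37 h 30 min.

Regular 37.50 hours, overtime 9.85 hours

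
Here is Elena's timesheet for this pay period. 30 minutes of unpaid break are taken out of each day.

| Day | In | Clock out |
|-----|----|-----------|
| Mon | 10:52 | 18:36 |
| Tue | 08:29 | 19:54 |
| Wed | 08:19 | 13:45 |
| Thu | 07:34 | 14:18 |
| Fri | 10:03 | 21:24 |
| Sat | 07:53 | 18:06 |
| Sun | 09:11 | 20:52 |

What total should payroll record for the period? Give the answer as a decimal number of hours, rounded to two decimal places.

Mon: 10:52–18:36 = 7 h 44 min; less 30 min break → 7 h 14 min
Tue: 08:29–19:54 = 11 h 25 min; less 30 min break → 10 h 55 min
Wed: 08:19–13:45 = 5 h 26 min; less 30 min break → 4 h 56 min
Thu: 07:34–14:18 = 6 h 44 min; less 30 min break → 6 h 14 min
Fri: 10:03–21:24 = 11 h 21 min; less 30 min break → 10 h 51 min
Sat: 07:53–18:06 = 10 h 13 min; less 30 min break → 9 h 43 min
Sun: 09:11–20:52 = 11 h 41 min; less 30 min break → 11 h 11 min
Total: 7 h 14 min + 10 h 55 min + 4 h 56 min + 6 h 14 min + 10 h 51 min + 9 h 43 min + 11 h 11 min = 61 h 4 min.

61.07 hours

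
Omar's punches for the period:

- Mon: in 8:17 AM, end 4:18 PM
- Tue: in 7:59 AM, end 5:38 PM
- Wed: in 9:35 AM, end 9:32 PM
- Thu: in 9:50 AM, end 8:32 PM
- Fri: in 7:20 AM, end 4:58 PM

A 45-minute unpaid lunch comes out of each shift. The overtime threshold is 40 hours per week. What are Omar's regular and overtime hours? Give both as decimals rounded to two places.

Mon: 8:17 AM–4:18 PM = 8 h 1 min; less 45 min break → 7 h 16 min
Tue: 7:59 AM–5:38 PM = 9 h 39 min; less 45 min break → 8 h 54 min
Wed: 9:35 AM–9:32 PM = 11 h 57 min; less 45 min break → 11 h 12 min
Thu: 9:50 AM–8:32 PM = 10 h 42 min; less 45 min break → 9 h 57 min
Fri: 7:20 AM–4:58 PM = 9 h 38 min; less 45 min break → 8 h 53 min
Total worked: 46 h 12 min = 46.20 h.
Threshold 40 h → overtime 6 h 12 min, regular 40 h 0 min.

Regular 40.00 hours, overtime 6.20 hours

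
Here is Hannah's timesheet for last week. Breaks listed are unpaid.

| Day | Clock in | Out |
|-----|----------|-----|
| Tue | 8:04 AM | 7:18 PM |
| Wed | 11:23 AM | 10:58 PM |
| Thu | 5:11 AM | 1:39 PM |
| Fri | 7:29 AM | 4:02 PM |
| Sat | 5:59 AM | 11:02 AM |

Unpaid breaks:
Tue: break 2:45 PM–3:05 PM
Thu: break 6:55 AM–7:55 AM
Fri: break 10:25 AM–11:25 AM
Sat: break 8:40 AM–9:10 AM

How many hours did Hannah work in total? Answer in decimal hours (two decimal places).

Tue: 8:04 AM–7:18 PM = 11 h 14 min; less 20 min break → 10 h 54 min
Wed: 11:23 AM–10:58 PM = 11 h 35 min
Thu: 5:11 AM–1:39 PM = 8 h 28 min; less 60 min break → 7 h 28 min
Fri: 7:29 AM–4:02 PM = 8 h 33 min; less 60 min break → 7 h 33 min
Sat: 5:59 AM–11:02 AM = 5 h 3 min; less 30 min break → 4 h 33 min
Total: 10 h 54 min + 11 h 35 min + 7 h 28 min + 7 h 33 min + 4 h 33 min = 42 h 3 min.

42.05 hours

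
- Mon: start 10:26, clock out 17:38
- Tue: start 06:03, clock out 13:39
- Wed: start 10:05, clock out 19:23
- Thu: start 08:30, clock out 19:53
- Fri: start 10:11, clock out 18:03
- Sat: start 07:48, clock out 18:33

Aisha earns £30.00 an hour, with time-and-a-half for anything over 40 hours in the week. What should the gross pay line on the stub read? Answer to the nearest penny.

Mon: 10:26–17:38 = 7 h 12 min
Tue: 06:03–13:39 = 7 h 36 min
Wed: 10:05–19:23 = 9 h 18 min
Thu: 08:30–19:53 = 11 h 23 min
Fri: 10:11–18:03 = 7 h 52 min
Sat: 07:48–18:33 = 10 h 45 min
Total worked: 54 h 6 min = 3246 min.
Regular 40 h 0 min = 2400 min at £30.00/h; overtime 14 h 6 min = 846 min at £45.00/h.
Pay = (2400 × £30.00 + 846 × £45.00) ÷ 60 = £1834.50.

£1834.50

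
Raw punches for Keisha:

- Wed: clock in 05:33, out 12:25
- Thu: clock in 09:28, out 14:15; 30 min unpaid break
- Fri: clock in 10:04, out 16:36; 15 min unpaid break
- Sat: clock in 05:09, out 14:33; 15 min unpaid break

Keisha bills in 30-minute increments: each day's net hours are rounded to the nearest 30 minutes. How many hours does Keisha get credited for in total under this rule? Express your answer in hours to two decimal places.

Wed: 05:33–12:25 = 6 h 52 min → rounds to 7 h 0 min
Thu: 09:28–14:15 = 4 h 47 min − 30 min = 4 h 17 min → rounds to 4 h 30 min
Fri: 10:04–16:36 = 6 h 32 min − 15 min = 6 h 17 min → rounds to 6 h 30 min
Sat: 05:09–14:33 = 9 h 24 min − 15 min = 9 h 9 min → rounds to 9 h 0 min
Total credited: 27 h 0 min.

27.00 hours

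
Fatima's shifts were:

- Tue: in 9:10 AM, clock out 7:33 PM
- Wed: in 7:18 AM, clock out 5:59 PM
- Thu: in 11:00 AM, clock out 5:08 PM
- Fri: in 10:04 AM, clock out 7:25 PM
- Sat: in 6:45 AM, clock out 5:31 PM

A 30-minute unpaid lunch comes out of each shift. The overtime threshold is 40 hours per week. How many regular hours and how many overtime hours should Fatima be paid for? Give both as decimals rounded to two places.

Regular 40.00 hours, overtime 4.82 hours

Tue: 9:10 AM–7:33 PM = 10 h 23 min; less 30 min break → 9 h 53 min
Wed: 7:18 AM–5:59 PM = 10 h 41 min; less 30 min break → 10 h 11 min
Thu: 11:00 AM–5:08 PM = 6 h 8 min; less 30 min break → 5 h 38 min
Fri: 10:04 AM–7:25 PM = 9 h 21 min; less 30 min break → 8 h 51 min
Sat: 6:45 AM–5:31 PM = 10 h 46 min; less 30 min break → 10 h 16 min
Total worked: 44 h 49 min = 44.82 h.
Threshold 40 h → overtime 4 h 49 min, regular 40 h 0 min.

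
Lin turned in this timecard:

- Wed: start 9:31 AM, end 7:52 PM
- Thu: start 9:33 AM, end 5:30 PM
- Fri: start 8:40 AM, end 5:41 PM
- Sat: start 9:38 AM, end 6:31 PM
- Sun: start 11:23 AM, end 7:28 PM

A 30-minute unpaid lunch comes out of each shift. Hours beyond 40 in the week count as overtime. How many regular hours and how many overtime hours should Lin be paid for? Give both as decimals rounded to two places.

Wed: 9:31 AM–7:52 PM = 10 h 21 min; less 30 min break → 9 h 51 min
Thu: 9:33 AM–5:30 PM = 7 h 57 min; less 30 min break → 7 h 27 min
Fri: 8:40 AM–5:41 PM = 9 h 1 min; less 30 min break → 8 h 31 min
Sat: 9:38 AM–6:31 PM = 8 h 53 min; less 30 min break → 8 h 23 min
Sun: 11:23 AM–7:28 PM = 8 h 5 min; less 30 min break → 7 h 35 min
Total worked: 41 h 47 min = 41.78 h.
Threshold 40 h → overtime 1 h 47 min, regular 40 h 0 min.

Regular 40.00 hours, overtime 1.78 hours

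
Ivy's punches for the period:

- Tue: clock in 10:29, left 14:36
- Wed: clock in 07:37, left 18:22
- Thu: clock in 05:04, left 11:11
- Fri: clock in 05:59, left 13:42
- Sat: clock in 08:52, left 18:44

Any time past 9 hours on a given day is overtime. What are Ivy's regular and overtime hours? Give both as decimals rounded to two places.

Tue: 10:29–14:36 = 4 h 7 min
Wed: 07:37–18:22 = 10 h 45 min
Thu: 05:04–11:11 = 6 h 7 min
Fri: 05:59–13:42 = 7 h 43 min
Sat: 08:52–18:44 = 9 h 52 min
Tue reg 4 h 7 min / OT 0 h 0 min; Wed reg 9 h 0 min / OT 1 h 45 min; Thu reg 6 h 7 min / OT 0 h 0 min; Fri reg 7 h 43 min / OT 0 h 0 min; Sat reg 9 h 0 min / OT 0 h 52 min.
Totals: regular 35 h 57 min, overtime 2 h 37 min.

Regular 35.95 hours, overtime 2.62 hours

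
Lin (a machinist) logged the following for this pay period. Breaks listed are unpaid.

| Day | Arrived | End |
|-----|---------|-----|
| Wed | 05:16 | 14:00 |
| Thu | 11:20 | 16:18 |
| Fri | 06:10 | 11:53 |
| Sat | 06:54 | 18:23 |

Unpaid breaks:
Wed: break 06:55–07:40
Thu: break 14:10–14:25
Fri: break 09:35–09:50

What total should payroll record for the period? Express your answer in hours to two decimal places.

29.65 hours

Wed: 05:16–14:00 = 8 h 44 min; less 45 min break → 7 h 59 min
Thu: 11:20–16:18 = 4 h 58 min; less 15 min break → 4 h 43 min
Fri: 06:10–11:53 = 5 h 43 min; less 15 min break → 5 h 28 min
Sat: 06:54–18:23 = 11 h 29 min
Total: 7 h 59 min + 4 h 43 min + 5 h 28 min + 11 h 29 min = 29 h 39 min.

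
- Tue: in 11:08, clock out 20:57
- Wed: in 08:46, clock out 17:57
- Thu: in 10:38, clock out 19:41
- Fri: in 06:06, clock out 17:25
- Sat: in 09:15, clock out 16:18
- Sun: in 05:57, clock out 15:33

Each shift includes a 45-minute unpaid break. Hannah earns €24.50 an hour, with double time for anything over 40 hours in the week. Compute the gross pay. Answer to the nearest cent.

Tue: 11:08–20:57 = 9 h 49 min; less 45 min break → 9 h 4 min
Wed: 08:46–17:57 = 9 h 11 min; less 45 min break → 8 h 26 min
Thu: 10:38–19:41 = 9 h 3 min; less 45 min break → 8 h 18 min
Fri: 06:06–17:25 = 11 h 19 min; less 45 min break → 10 h 34 min
Sat: 09:15–16:18 = 7 h 3 min; less 45 min break → 6 h 18 min
Sun: 05:57–15:33 = 9 h 36 min; less 45 min break → 8 h 51 min
Total worked: 51 h 31 min = 3091 min.
Regular 40 h 0 min = 2400 min at €24.50/h; overtime 11 h 31 min = 691 min at €49.00/h.
Pay = (2400 × €24.50 + 691 × €49.00) ÷ 60 = €1544.32.

€1544.32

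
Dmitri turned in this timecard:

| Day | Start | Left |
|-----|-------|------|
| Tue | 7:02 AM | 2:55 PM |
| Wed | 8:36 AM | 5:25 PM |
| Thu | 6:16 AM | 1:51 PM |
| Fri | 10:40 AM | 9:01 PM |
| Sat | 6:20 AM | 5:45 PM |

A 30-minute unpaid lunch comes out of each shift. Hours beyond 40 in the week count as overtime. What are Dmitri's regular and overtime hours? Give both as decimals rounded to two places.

Tue: 7:02 AM–2:55 PM = 7 h 53 min; less 30 min break → 7 h 23 min
Wed: 8:36 AM–5:25 PM = 8 h 49 min; less 30 min break → 8 h 19 min
Thu: 6:16 AM–1:51 PM = 7 h 35 min; less 30 min break → 7 h 5 min
Fri: 10:40 AM–9:01 PM = 10 h 21 min; less 30 min break → 9 h 51 min
Sat: 6:20 AM–5:45 PM = 11 h 25 min; less 30 min break → 10 h 55 min
Total worked: 43 h 33 min = 43.55 h.
Threshold 40 h → overtime 3 h 33 min, regular 40 h 0 min.

Regular 40.00 hours, overtime 3.55 hours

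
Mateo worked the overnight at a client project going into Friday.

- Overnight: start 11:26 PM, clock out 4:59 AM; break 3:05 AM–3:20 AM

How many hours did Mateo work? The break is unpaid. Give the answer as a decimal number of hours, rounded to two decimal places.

Overnight: 11:26 PM → midnight = 0 h 34 min; midnight → 4:59 AM = 4 h 59 min; span 5 h 33 min; less 15 min break → 5 h 18 min

5.30 hours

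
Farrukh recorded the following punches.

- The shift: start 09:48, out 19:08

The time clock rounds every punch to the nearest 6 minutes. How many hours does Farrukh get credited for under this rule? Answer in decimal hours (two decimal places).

The shift: in 09:48→09:48, out 19:08→19:06; 9 h 18 min

9.30 hours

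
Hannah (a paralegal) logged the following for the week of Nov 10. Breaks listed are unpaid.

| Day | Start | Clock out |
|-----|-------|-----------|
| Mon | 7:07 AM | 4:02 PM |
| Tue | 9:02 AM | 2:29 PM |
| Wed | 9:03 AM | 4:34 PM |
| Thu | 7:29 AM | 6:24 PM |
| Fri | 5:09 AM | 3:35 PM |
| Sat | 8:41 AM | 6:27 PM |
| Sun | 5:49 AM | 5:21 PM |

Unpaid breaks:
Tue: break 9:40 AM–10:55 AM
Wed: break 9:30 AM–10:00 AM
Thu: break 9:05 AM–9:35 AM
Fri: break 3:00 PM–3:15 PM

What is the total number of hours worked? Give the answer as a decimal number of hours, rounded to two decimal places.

62.03 hours

Mon: 7:07 AM–4:02 PM = 8 h 55 min
Tue: 9:02 AM–2:29 PM = 5 h 27 min; less 75 min break → 4 h 12 min
Wed: 9:03 AM–4:34 PM = 7 h 31 min; less 30 min break → 7 h 1 min
Thu: 7:29 AM–6:24 PM = 10 h 55 min; less 30 min break → 10 h 25 min
Fri: 5:09 AM–3:35 PM = 10 h 26 min; less 15 min break → 10 h 11 min
Sat: 8:41 AM–6:27 PM = 9 h 46 min
Sun: 5:49 AM–5:21 PM = 11 h 32 min
Total: 8 h 55 min + 4 h 12 min + 7 h 1 min + 10 h 25 min + 10 h 11 min + 9 h 46 min + 11 h 32 min = 62 h 2 min.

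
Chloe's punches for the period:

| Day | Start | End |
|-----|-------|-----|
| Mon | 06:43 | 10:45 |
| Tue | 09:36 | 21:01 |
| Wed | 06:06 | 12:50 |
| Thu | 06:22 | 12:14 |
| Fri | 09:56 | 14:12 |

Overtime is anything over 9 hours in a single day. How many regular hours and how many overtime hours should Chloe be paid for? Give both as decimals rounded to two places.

Regular 29.90 hours, overtime 2.42 hours

Mon: 06:43–10:45 = 4 h 2 min
Tue: 09:36–21:01 = 11 h 25 min
Wed: 06:06–12:50 = 6 h 44 min
Thu: 06:22–12:14 = 5 h 52 min
Fri: 09:56–14:12 = 4 h 16 min
Mon reg 4 h 2 min / OT 0 h 0 min; Tue reg 9 h 0 min / OT 2 h 25 min; Wed reg 6 h 44 min / OT 0 h 0 min; Thu reg 5 h 52 min / OT 0 h 0 min; Fri reg 4 h 16 min / OT 0 h 0 min.
Totals: regular 29 h 54 min, overtime 2 h 25 min.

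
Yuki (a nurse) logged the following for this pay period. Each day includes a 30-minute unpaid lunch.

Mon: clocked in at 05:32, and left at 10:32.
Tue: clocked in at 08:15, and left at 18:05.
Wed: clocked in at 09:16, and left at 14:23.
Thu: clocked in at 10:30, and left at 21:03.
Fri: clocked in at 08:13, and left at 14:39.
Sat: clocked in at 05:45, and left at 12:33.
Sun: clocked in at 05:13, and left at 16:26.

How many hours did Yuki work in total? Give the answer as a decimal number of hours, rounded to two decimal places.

Mon: 05:32–10:32 = 5 h 0 min; less 30 min break → 4 h 30 min
Tue: 08:15–18:05 = 9 h 50 min; less 30 min break → 9 h 20 min
Wed: 09:16–14:23 = 5 h 7 min; less 30 min break → 4 h 37 min
Thu: 10:30–21:03 = 10 h 33 min; less 30 min break → 10 h 3 min
Fri: 08:13–14:39 = 6 h 26 min; less 30 min break → 5 h 56 min
Sat: 05:45–12:33 = 6 h 48 min; less 30 min break → 6 h 18 min
Sun: 05:13–16:26 = 11 h 13 min; less 30 min break → 10 h 43 min
Total: 4 h 30 min + 9 h 20 min + 4 h 37 min + 10 h 3 min + 5 h 56 min + 6 h 18 min + 10 h 43 min = 51 h 27 min.

51.45 hours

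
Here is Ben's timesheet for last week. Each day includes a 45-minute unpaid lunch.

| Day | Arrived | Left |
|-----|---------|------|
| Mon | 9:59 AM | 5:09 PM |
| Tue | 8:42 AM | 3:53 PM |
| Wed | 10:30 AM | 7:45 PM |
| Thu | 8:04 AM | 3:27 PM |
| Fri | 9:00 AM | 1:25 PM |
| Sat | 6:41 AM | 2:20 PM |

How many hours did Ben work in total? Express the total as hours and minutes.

38 h 33 min

Mon: 9:59 AM–5:09 PM = 7 h 10 min; less 45 min break → 6 h 25 min
Tue: 8:42 AM–3:53 PM = 7 h 11 min; less 45 min break → 6 h 26 min
Wed: 10:30 AM–7:45 PM = 9 h 15 min; less 45 min break → 8 h 30 min
Thu: 8:04 AM–3:27 PM = 7 h 23 min; less 45 min break → 6 h 38 min
Fri: 9:00 AM–1:25 PM = 4 h 25 min; less 45 min break → 3 h 40 min
Sat: 6:41 AM–2:20 PM = 7 h 39 min; less 45 min break → 6 h 54 min
Total: 6 h 25 min + 6 h 26 min + 8 h 30 min + 6 h 38 min + 3 h 40 min + 6 h 54 min = 38 h 33 min.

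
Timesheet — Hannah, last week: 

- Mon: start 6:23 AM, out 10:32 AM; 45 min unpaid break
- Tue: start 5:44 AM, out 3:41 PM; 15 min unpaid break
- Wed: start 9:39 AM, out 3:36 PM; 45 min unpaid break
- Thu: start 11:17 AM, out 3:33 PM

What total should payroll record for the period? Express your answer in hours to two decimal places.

22.57 hours

Mon: 6:23 AM–10:32 AM = 4 h 9 min; less 45 min break → 3 h 24 min
Tue: 5:44 AM–3:41 PM = 9 h 57 min; less 15 min break → 9 h 42 min
Wed: 9:39 AM–3:36 PM = 5 h 57 min; less 45 min break → 5 h 12 min
Thu: 11:17 AM–3:33 PM = 4 h 16 min
Total: 3 h 24 min + 9 h 42 min + 5 h 12 min + 4 h 16 min = 22 h 34 min.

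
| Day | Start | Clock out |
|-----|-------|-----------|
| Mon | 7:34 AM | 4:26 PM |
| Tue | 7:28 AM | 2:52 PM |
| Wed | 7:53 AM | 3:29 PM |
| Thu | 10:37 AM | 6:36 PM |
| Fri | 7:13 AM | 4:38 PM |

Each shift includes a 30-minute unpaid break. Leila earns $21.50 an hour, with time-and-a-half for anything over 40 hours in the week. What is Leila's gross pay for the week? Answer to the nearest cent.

$833.48

Mon: 7:34 AM–4:26 PM = 8 h 52 min; less 30 min break → 8 h 22 min
Tue: 7:28 AM–2:52 PM = 7 h 24 min; less 30 min break → 6 h 54 min
Wed: 7:53 AM–3:29 PM = 7 h 36 min; less 30 min break → 7 h 6 min
Thu: 10:37 AM–6:36 PM = 7 h 59 min; less 30 min break → 7 h 29 min
Fri: 7:13 AM–4:38 PM = 9 h 25 min; less 30 min break → 8 h 55 min
Total worked: 38 h 46 min = 2326 min.
Regular 38 h 46 min = 2326 min at $21.50/h; overtime 0 h 0 min = 0 min at $32.25/h.
Pay = (2326 × $21.50 + 0 × $32.25) ÷ 60 = $833.48.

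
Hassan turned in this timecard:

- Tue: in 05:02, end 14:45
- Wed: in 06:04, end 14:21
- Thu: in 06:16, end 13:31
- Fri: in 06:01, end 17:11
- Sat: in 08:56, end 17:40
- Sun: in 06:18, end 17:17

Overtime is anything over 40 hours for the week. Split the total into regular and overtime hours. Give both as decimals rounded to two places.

Regular 40.00 hours, overtime 16.13 hours

Tue: 05:02–14:45 = 9 h 43 min
Wed: 06:04–14:21 = 8 h 17 min
Thu: 06:16–13:31 = 7 h 15 min
Fri: 06:01–17:11 = 11 h 10 min
Sat: 08:56–17:40 = 8 h 44 min
Sun: 06:18–17:17 = 10 h 59 min
Total worked: 56 h 8 min = 56.13 h.
Threshold 40 h → overtime 16 h 8 min, regular 40 h 0 min.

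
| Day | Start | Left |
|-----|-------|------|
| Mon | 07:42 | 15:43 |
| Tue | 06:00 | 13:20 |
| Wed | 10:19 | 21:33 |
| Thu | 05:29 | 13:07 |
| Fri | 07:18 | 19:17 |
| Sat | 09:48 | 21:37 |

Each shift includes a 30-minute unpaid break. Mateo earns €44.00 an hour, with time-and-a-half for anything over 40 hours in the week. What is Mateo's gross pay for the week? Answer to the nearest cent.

€2751.10

Mon: 07:42–15:43 = 8 h 1 min; less 30 min break → 7 h 31 min
Tue: 06:00–13:20 = 7 h 20 min; less 30 min break → 6 h 50 min
Wed: 10:19–21:33 = 11 h 14 min; less 30 min break → 10 h 44 min
Thu: 05:29–13:07 = 7 h 38 min; less 30 min break → 7 h 8 min
Fri: 07:18–19:17 = 11 h 59 min; less 30 min break → 11 h 29 min
Sat: 09:48–21:37 = 11 h 49 min; less 30 min break → 11 h 19 min
Total worked: 55 h 1 min = 3301 min.
Regular 40 h 0 min = 2400 min at €44.00/h; overtime 15 h 1 min = 901 min at €66.00/h.
Pay = (2400 × €44.00 + 901 × €66.00) ÷ 60 = €2751.10.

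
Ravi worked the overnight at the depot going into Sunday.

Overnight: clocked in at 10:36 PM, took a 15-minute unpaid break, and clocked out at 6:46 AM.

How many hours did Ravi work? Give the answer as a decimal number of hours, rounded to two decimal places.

Overnight: 10:36 PM → midnight = 1 h 24 min; midnight → 6:46 AM = 6 h 46 min; span 8 h 10 min; less 15 min break → 7 h 55 min

7.92 hours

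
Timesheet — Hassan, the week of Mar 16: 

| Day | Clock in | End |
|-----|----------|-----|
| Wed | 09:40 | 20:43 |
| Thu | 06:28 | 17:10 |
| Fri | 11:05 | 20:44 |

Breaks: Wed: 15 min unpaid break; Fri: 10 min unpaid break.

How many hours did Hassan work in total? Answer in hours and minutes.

30 h 59 min

Wed: 09:40–20:43 = 11 h 3 min; less 15 min break → 10 h 48 min
Thu: 06:28–17:10 = 10 h 42 min
Fri: 11:05–20:44 = 9 h 39 min; less 10 min break → 9 h 29 min
Total: 10 h 48 min + 10 h 42 min + 9 h 29 min = 30 h 59 min.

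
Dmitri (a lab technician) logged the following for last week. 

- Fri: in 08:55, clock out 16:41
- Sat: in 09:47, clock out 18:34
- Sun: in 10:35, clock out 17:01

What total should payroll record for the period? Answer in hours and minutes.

22 h 59 min

Fri: 08:55–16:41 = 7 h 46 min
Sat: 09:47–18:34 = 8 h 47 min
Sun: 10:35–17:01 = 6 h 26 min
Total: 7 h 46 min + 8 h 47 min + 6 h 26 min = 22 h 59 min.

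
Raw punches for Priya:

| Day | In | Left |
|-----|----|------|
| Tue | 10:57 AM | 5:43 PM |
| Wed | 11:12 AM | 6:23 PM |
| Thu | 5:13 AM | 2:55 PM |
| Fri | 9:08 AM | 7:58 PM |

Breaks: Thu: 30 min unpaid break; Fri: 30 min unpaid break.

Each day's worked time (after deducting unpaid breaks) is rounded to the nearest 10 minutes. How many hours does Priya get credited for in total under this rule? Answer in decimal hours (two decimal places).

Tue: 10:57 AM–5:43 PM = 6 h 46 min → rounds to 6 h 50 min
Wed: 11:12 AM–6:23 PM = 7 h 11 min → rounds to 7 h 10 min
Thu: 5:13 AM–2:55 PM = 9 h 42 min − 30 min = 9 h 12 min → rounds to 9 h 10 min
Fri: 9:08 AM–7:58 PM = 10 h 50 min − 30 min = 10 h 20 min → rounds to 10 h 20 min
Total credited: 33 h 30 min.

33.50 hours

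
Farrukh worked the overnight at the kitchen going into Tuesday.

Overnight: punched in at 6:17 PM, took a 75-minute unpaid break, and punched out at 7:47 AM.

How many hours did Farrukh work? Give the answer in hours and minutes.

Overnight: 6:17 PM → midnight = 5 h 43 min; midnight → 7:47 AM = 7 h 47 min; span 13 h 30 min; less 75 min break → 12 h 15 min

12 h 15 min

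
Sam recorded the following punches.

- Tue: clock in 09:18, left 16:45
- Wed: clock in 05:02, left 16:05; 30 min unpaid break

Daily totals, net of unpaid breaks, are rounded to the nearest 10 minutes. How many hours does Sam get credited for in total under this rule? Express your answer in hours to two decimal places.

18.00 hours

Tue: 09:18–16:45 = 7 h 27 min → rounds to 7 h 30 min
Wed: 05:02–16:05 = 11 h 3 min − 30 min = 10 h 33 min → rounds to 10 h 30 min
Total credited: 18 h 0 min.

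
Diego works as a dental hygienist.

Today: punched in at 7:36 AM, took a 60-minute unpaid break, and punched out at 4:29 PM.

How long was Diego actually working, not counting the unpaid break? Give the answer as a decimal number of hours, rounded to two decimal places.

7.88 hours

Today: 7:36 AM–4:29 PM = 8 h 53 min; less 60 min break → 7 h 53 min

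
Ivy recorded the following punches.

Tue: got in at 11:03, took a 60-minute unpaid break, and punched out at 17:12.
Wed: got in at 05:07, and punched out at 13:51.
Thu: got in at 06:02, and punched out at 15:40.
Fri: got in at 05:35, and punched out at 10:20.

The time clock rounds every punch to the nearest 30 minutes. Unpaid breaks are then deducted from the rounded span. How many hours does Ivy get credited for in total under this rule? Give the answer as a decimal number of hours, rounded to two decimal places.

28.50 hours

Tue: in 11:03→11:00, out 17:12→17:00; 6 h 0 min − 60 min = 5 h 0 min
Wed: in 05:07→05:00, out 13:51→14:00; 9 h 0 min
Thu: in 06:02→06:00, out 15:40→15:30; 9 h 30 min
Fri: in 05:35→05:30, out 10:20→10:30; 5 h 0 min
Total credited: 28 h 30 min.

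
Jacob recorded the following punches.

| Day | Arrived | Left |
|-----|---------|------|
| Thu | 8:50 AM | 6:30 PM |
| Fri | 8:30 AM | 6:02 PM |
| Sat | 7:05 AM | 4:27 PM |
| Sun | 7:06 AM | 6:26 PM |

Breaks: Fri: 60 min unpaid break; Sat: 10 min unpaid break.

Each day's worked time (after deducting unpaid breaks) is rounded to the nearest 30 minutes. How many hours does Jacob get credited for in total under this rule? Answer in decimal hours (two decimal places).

38.50 hours

Thu: 8:50 AM–6:30 PM = 9 h 40 min → rounds to 9 h 30 min
Fri: 8:30 AM–6:02 PM = 9 h 32 min − 60 min = 8 h 32 min → rounds to 8 h 30 min
Sat: 7:05 AM–4:27 PM = 9 h 22 min − 10 min = 9 h 12 min → rounds to 9 h 0 min
Sun: 7:06 AM–6:26 PM = 11 h 20 min → rounds to 11 h 30 min
Total credited: 38 h 30 min.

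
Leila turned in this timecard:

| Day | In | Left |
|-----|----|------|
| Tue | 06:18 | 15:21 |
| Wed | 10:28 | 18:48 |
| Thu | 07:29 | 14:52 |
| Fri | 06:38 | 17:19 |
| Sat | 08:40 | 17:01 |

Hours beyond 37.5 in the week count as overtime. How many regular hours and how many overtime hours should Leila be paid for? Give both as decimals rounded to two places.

Regular 37.50 hours, overtime 6.30 hours

Tue: 06:18–15:21 = 9 h 3 min
Wed: 10:28–18:48 = 8 h 20 min
Thu: 07:29–14:52 = 7 h 23 min
Fri: 06:38–17:19 = 10 h 41 min
Sat: 08:40–17:01 = 8 h 21 min
Total worked: 43 h 48 min = 43.80 h.
Threshold 37.5 h → overtime 6 h 18 min, regular 37 h 30 min.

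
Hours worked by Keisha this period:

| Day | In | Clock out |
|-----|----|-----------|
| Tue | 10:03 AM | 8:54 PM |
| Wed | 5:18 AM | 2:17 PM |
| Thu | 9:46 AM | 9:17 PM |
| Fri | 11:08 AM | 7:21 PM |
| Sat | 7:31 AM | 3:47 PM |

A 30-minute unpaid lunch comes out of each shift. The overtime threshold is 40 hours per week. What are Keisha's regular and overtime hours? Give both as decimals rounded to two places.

Regular 40.00 hours, overtime 5.33 hours

Tue: 10:03 AM–8:54 PM = 10 h 51 min; less 30 min break → 10 h 21 min
Wed: 5:18 AM–2:17 PM = 8 h 59 min; less 30 min break → 8 h 29 min
Thu: 9:46 AM–9:17 PM = 11 h 31 min; less 30 min break → 11 h 1 min
Fri: 11:08 AM–7:21 PM = 8 h 13 min; less 30 min break → 7 h 43 min
Sat: 7:31 AM–3:47 PM = 8 h 16 min; less 30 min break → 7 h 46 min
Total worked: 45 h 20 min = 45.33 h.
Threshold 40 h → overtime 5 h 20 min, regular 40 h 0 min.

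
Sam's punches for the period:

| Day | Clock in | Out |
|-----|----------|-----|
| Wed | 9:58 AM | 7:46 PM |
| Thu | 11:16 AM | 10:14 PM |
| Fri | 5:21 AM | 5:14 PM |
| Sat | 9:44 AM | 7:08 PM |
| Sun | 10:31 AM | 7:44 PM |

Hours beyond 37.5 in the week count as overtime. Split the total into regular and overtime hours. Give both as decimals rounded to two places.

Wed: 9:58 AM–7:46 PM = 9 h 48 min
Thu: 11:16 AM–10:14 PM = 10 h 58 min
Fri: 5:21 AM–5:14 PM = 11 h 53 min
Sat: 9:44 AM–7:08 PM = 9 h 24 min
Sun: 10:31 AM–7:44 PM = 9 h 13 min
Total worked: 51 h 16 min = 51.27 h.
Threshold 37.5 h → overtime 13 h 46 min, regular 37 h 30 min.

Regular 37.50 hours, overtime 13.77 hours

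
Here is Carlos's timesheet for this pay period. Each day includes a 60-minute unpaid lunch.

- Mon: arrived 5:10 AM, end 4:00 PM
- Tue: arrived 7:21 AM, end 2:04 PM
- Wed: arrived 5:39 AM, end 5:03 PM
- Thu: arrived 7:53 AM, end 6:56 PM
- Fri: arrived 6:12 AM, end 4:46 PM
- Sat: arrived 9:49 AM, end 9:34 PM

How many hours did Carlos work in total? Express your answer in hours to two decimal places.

Mon: 5:10 AM–4:00 PM = 10 h 50 min; less 60 min break → 9 h 50 min
Tue: 7:21 AM–2:04 PM = 6 h 43 min; less 60 min break → 5 h 43 min
Wed: 5:39 AM–5:03 PM = 11 h 24 min; less 60 min break → 10 h 24 min
Thu: 7:53 AM–6:56 PM = 11 h 3 min; less 60 min break → 10 h 3 min
Fri: 6:12 AM–4:46 PM = 10 h 34 min; less 60 min break → 9 h 34 min
Sat: 9:49 AM–9:34 PM = 11 h 45 min; less 60 min break → 10 h 45 min
Total: 9 h 50 min + 5 h 43 min + 10 h 24 min + 10 h 3 min + 9 h 34 min + 10 h 45 min = 56 h 19 min.

56.32 hours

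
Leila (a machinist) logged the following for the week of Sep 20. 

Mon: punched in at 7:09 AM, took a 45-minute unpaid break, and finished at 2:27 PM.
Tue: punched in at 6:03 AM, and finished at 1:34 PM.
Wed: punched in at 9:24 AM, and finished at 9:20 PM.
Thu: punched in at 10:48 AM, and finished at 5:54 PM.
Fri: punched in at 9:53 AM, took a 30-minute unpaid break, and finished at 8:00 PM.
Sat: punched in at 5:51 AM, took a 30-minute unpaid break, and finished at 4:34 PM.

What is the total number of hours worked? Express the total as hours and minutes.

Mon: 7:09 AM–2:27 PM = 7 h 18 min; less 45 min break → 6 h 33 min
Tue: 6:03 AM–1:34 PM = 7 h 31 min
Wed: 9:24 AM–9:20 PM = 11 h 56 min
Thu: 10:48 AM–5:54 PM = 7 h 6 min
Fri: 9:53 AM–8:00 PM = 10 h 7 min; less 30 min break → 9 h 37 min
Sat: 5:51 AM–4:34 PM = 10 h 43 min; less 30 min break → 10 h 13 min
Total: 6 h 33 min + 7 h 31 min + 11 h 56 min + 7 h 6 min + 9 h 37 min + 10 h 13 min = 52 h 56 min.

52 h 56 min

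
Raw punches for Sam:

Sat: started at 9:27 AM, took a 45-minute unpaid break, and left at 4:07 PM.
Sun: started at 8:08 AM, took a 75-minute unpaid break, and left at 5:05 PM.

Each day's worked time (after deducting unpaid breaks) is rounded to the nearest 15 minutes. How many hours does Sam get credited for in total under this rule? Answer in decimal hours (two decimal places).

Sat: 9:27 AM–4:07 PM = 6 h 40 min − 45 min = 5 h 55 min → rounds to 6 h 0 min
Sun: 8:08 AM–5:05 PM = 8 h 57 min − 75 min = 7 h 42 min → rounds to 7 h 45 min
Total credited: 13 h 45 min.

13.75 hours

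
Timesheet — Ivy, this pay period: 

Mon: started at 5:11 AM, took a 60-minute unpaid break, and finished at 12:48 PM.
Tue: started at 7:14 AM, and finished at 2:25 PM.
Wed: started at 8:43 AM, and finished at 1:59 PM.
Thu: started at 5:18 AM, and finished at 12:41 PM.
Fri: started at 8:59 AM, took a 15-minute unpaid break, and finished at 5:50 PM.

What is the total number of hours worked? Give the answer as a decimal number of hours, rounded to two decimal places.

35.05 hours

Mon: 5:11 AM–12:48 PM = 7 h 37 min; less 60 min break → 6 h 37 min
Tue: 7:14 AM–2:25 PM = 7 h 11 min
Wed: 8:43 AM–1:59 PM = 5 h 16 min
Thu: 5:18 AM–12:41 PM = 7 h 23 min
Fri: 8:59 AM–5:50 PM = 8 h 51 min; less 15 min break → 8 h 36 min
Total: 6 h 37 min + 7 h 11 min + 5 h 16 min + 7 h 23 min + 8 h 36 min = 35 h 3 min.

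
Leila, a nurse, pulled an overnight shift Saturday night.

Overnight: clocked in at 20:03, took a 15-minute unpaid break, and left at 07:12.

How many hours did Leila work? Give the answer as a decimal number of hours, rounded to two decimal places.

10.90 hours

Overnight: 20:03 → midnight = 3 h 57 min; midnight → 07:12 = 7 h 12 min; span 11 h 9 min; less 15 min break → 10 h 54 min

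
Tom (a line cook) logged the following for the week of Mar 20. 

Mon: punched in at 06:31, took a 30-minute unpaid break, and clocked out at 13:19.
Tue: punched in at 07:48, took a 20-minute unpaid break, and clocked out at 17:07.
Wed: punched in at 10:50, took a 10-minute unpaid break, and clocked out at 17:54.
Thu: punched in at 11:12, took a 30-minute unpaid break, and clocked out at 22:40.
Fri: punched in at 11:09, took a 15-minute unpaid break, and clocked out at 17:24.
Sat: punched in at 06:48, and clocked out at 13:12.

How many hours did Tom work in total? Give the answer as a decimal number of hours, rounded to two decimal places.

Mon: 06:31–13:19 = 6 h 48 min; less 30 min break → 6 h 18 min
Tue: 07:48–17:07 = 9 h 19 min; less 20 min break → 8 h 59 min
Wed: 10:50–17:54 = 7 h 4 min; less 10 min break → 6 h 54 min
Thu: 11:12–22:40 = 11 h 28 min; less 30 min break → 10 h 58 min
Fri: 11:09–17:24 = 6 h 15 min; less 15 min break → 6 h 0 min
Sat: 06:48–13:12 = 6 h 24 min
Total: 6 h 18 min + 8 h 59 min + 6 h 54 min + 10 h 58 min + 6 h 0 min + 6 h 24 min = 45 h 33 min.

45.55 hours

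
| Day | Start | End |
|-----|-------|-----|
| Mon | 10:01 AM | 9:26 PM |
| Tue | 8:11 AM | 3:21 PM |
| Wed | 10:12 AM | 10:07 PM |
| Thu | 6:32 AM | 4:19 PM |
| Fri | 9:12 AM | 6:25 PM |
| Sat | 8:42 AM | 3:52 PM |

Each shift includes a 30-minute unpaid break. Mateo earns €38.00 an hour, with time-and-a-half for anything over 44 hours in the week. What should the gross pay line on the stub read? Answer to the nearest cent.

Mon: 10:01 AM–9:26 PM = 11 h 25 min; less 30 min break → 10 h 55 min
Tue: 8:11 AM–3:21 PM = 7 h 10 min; less 30 min break → 6 h 40 min
Wed: 10:12 AM–10:07 PM = 11 h 55 min; less 30 min break → 11 h 25 min
Thu: 6:32 AM–4:19 PM = 9 h 47 min; less 30 min break → 9 h 17 min
Fri: 9:12 AM–6:25 PM = 9 h 13 min; less 30 min break → 8 h 43 min
Sat: 8:42 AM–3:52 PM = 7 h 10 min; less 30 min break → 6 h 40 min
Total worked: 53 h 40 min = 3220 min.
Regular 44 h 0 min = 2640 min at €38.00/h; overtime 9 h 40 min = 580 min at €57.00/h.
Pay = (2640 × €38.00 + 580 × €57.00) ÷ 60 = €2223.00.

€2223.00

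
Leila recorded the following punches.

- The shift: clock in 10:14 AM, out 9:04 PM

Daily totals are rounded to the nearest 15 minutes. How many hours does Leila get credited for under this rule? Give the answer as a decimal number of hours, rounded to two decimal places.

The shift: 10:14 AM–9:04 PM = 10 h 50 min → rounds to 10 h 45 min

10.75 hours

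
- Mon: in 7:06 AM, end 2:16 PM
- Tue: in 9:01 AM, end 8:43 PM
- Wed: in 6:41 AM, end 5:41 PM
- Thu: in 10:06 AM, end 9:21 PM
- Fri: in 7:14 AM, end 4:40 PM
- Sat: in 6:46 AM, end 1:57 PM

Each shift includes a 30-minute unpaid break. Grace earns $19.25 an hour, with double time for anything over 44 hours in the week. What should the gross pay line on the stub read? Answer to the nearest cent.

$1260.23

Mon: 7:06 AM–2:16 PM = 7 h 10 min; less 30 min break → 6 h 40 min
Tue: 9:01 AM–8:43 PM = 11 h 42 min; less 30 min break → 11 h 12 min
Wed: 6:41 AM–5:41 PM = 11 h 0 min; less 30 min break → 10 h 30 min
Thu: 10:06 AM–9:21 PM = 11 h 15 min; less 30 min break → 10 h 45 min
Fri: 7:14 AM–4:40 PM = 9 h 26 min; less 30 min break → 8 h 56 min
Sat: 6:46 AM–1:57 PM = 7 h 11 min; less 30 min break → 6 h 41 min
Total worked: 54 h 44 min = 3284 min.
Regular 44 h 0 min = 2640 min at $19.25/h; overtime 10 h 44 min = 644 min at $38.50/h.
Pay = (2640 × $19.25 + 644 × $38.50) ÷ 60 = $1260.23.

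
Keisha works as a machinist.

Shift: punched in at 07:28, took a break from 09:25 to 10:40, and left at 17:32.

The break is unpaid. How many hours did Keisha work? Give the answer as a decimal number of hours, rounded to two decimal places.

Shift: 07:28–17:32 = 10 h 4 min; less 75 min break → 8 h 49 min

8.82 hours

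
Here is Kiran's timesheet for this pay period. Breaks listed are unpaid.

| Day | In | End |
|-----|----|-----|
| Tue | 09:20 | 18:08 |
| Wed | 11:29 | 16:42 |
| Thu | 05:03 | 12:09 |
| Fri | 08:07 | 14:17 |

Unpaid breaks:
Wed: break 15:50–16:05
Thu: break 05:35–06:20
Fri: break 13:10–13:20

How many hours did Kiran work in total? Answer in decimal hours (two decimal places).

26.12 hours

Tue: 09:20–18:08 = 8 h 48 min
Wed: 11:29–16:42 = 5 h 13 min; less 15 min break → 4 h 58 min
Thu: 05:03–12:09 = 7 h 6 min; less 45 min break → 6 h 21 min
Fri: 08:07–14:17 = 6 h 10 min; less 10 min break → 6 h 0 min
Total: 8 h 48 min + 4 h 58 min + 6 h 21 min + 6 h 0 min = 26 h 7 min.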